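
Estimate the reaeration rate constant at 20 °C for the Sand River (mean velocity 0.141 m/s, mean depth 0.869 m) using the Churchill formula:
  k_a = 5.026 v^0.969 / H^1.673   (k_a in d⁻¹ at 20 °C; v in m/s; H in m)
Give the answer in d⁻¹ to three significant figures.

k_a ≈ 0.952 d⁻¹

k_a = 5.026 × 0.141^0.969 / 0.869^1.673 = 5.026 × 0.1498 / 0.7906 = 0.9524 d⁻¹.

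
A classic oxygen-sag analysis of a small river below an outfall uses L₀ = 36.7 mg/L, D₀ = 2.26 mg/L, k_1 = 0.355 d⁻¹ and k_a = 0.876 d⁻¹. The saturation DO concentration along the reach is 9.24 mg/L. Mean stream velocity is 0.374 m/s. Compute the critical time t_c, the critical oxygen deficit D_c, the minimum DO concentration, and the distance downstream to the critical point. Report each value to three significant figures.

t_c ≈ 1.55 d; D_c ≈ 8.57 mg/L; min DO ≈ 0.667 mg/L; x_c ≈ 50.1 km

t_c = [1/(k_a−k_1)] ln[(k_a/k_1)(1 − D₀(k_a−k_1)/(k_1 L₀))]
= [1/(0.876−0.355)] ln[(0.876/0.355)(1 − 2.26×0.5210/(0.355×36.7))]
= (1/0.5210) ln[2.468 × 0.9096] = 1.919 × ln(2.245) = 1.919 × 0.8085 = 1.552 d.
D_c = (k_1/k_a) L₀ e^(−k_1 t_c) = (0.355/0.876) × 36.7 × e^(−0.355×1.552) = 0.4053 × 36.7 × 0.5764 = 8.573 mg/L.
Minimum DO = C_s − D_c = 9.24 − 8.573 = 0.6670 mg/L.
x_c = v t_c = 0.374 m/s × 1.552 d × 86400 s/d = 50150 m ≈ 50.1 km.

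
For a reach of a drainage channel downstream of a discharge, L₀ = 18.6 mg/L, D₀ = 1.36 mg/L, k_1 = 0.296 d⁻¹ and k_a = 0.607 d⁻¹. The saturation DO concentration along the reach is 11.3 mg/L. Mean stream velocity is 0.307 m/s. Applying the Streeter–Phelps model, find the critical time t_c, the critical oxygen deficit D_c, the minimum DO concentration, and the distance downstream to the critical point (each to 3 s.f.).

At the critical point dD/dt = 0, so k_1 L₀ e^(−k_1 t) = k_a D. Substituting D(t) from the Streeter–Phelps equation and solving for t gives
t_c = ln[(k_a/k_1)(1 − D₀(k_a−k_1)/(k_1 L₀))] / (k_a−k_1).
Here k_a−k_1 = 0.3110 d⁻¹ and 1 − D₀(k_a−k_1)/(k_1 L₀) = 1 − 1.36×0.3110/(0.296×18.6) = 0.9232, so
t_c = ln(2.051 × 0.9232) / 0.3110 = 0.6382 / 0.3110 = 2.052 d.
D_c = (k_1/k_a) L₀ e^(−k_1 t_c) = (0.296/0.607) × 18.6 × e^(−0.296×2.052) = 0.4876 × 18.6 × 0.5447 = 4.941 mg/L.
Minimum DO = C_s − D_c = 11.3 − 4.941 = 6.359 mg/L.
x_c = v t_c = 0.307 m/s × 2.052 d × 86400 s/d = 54430 m ≈ 54.4 km.

t_c ≈ 2.05 d; D_c ≈ 4.94 mg/L; min DO ≈ 6.36 mg/L; x_c ≈ 54.4 km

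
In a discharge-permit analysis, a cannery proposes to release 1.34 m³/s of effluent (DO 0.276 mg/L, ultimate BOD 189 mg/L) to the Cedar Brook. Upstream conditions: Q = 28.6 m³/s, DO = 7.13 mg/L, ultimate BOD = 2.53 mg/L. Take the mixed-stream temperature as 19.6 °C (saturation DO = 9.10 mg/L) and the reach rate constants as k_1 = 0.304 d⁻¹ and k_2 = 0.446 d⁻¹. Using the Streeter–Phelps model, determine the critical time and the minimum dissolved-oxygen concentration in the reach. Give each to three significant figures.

Mixed DO = (28.6×7.13 + 1.34×0.276)/(28.6+1.34) = 204.3/29.94 = 6.823 mg/L.
Mixed L₀ = (28.6×2.53 + 1.34×189)/(29.94) = 325.6/29.94 = 10.88 mg/L.
Initial deficit D₀ = C_s − DO₀ = 9.10 − 6.823 = 2.277 mg/L.
t_c = (1/0.1420) ln[(0.446/0.304)(1 − 2.277×0.1420/(0.304×10.88))] = 7.042 × ln(1.324) = 1.975 d.
D_c = (0.304/0.446) × 10.88 × e^(−0.304×1.975) = 0.6816 × 10.88 × 0.5487 = 4.067 mg/L.
Minimum DO = 9.10 − 4.067 = 5.033 mg/L.

t_c ≈ 1.97 d; minimum DO ≈ 5.03 mg/L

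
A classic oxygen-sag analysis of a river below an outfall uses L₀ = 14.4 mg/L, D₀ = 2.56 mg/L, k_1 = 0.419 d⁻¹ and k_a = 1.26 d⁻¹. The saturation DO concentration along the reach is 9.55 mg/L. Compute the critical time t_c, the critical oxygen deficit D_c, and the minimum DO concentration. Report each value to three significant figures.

t_c = [1/(k_a−k_1)] ln[(k_a/k_1)(1 − D₀(k_a−k_1)/(k_1 L₀))]
= [1/(1.26−0.419)] ln[(1.26/0.419)(1 − 2.56×0.8410/(0.419×14.4))]
= (1/0.8410) ln[3.007 × 0.6432] = 1.189 × ln(1.934) = 1.189 × 0.6597 = 0.7844 d.
D_c = (k_1/k_a) L₀ e^(−k_1 t_c) = (0.419/1.26) × 14.4 × e^(−0.419×0.7844) = 0.3325 × 14.4 × 0.7199 = 3.447 mg/L.
Minimum DO = C_s − D_c = 9.55 − 3.447 = 6.103 mg/L.

t_c ≈ 0.784 d; D_c ≈ 3.45 mg/L; min DO ≈ 6.10 mg/L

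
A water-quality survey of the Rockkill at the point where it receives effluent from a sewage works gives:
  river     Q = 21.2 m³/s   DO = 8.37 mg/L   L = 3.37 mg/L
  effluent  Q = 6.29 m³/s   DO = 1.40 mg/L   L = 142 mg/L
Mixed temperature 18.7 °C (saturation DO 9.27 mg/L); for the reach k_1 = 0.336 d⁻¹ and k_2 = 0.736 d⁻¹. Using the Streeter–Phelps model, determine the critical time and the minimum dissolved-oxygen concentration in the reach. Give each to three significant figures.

t_c ≈ 1.74 d; minimum DO ≈ 0.340 mg/L

Mixed DO = (21.2×8.37 + 6.29×1.40)/(21.2+6.29) = 186.2/27.49 = 6.775 mg/L.
Mixed L₀ = (21.2×3.37 + 6.29×142)/(27.49) = 964.6/27.49 = 35.09 mg/L.
Initial deficit D₀ = C_s − DO₀ = 9.27 − 6.775 = 2.495 mg/L.
t_c = (1/0.4000) ln[(0.736/0.336)(1 − 2.495×0.4000/(0.336×35.09))] = 2.500 × ln(2.005) = 1.739 d.
D_c = (0.336/0.736) × 35.09 × e^(−0.336×1.739) = 0.4565 × 35.09 × 0.5575 = 8.930 mg/L.
Minimum DO = 9.27 − 8.930 = 0.3399 mg/L.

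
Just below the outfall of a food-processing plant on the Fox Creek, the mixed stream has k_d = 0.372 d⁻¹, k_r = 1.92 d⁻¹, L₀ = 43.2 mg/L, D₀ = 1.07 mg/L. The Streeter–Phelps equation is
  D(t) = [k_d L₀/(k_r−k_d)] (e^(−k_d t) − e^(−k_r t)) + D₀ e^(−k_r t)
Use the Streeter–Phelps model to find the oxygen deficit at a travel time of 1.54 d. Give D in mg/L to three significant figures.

k_d L₀/(k_r−k_d) = 0.372×43.2/(1.92−0.372) = 16.07/1.548 = 10.38 mg/L.
e^(−k_d t) = e^(−0.372×1.540) = 0.5639; e^(−k_r t) = e^(−1.92×1.540) = 0.05199.
D = 10.38 × (0.5639 − 0.05199) + 1.07 × 0.05199 = 5.314 + 0.05562 = 5.370 mg/L.

D ≈ 5.37 mg/L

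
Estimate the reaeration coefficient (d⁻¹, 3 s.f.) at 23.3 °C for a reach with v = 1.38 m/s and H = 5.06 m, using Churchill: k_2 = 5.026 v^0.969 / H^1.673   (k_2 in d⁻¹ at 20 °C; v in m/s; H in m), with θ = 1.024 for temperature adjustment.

k_2(20) = 5.026 × 1.38^0.969 / 5.06^1.673 = 5.026 × 1.366 / 15.07 = 0.4557 d⁻¹.
k_2(23.3) = 0.4557 × 1.024^(23.3−20) = 0.4557 × 1.081 = 0.4928 d⁻¹.

k_2 ≈ 0.493 d⁻¹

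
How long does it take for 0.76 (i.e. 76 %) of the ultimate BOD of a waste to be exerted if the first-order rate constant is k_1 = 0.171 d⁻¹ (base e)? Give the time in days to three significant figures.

t ≈ 8.35 d

y/L₀ = 1 − e^(−k_1 t) = 0.76 ⇒ e^(−k_1 t) = 0.240
t = −ln(0.240) / 0.171 = 1.427 / 0.171 = 8.346 d.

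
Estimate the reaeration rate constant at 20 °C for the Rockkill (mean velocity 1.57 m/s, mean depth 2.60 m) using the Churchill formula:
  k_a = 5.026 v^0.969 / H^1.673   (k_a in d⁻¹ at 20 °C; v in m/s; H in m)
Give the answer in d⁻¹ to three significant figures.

k_a ≈ 1.57 d⁻¹

k_a = 5.026 × 1.57^0.969 / 2.60^1.673 = 5.026 × 1.548 / 4.946 = 1.573 d⁻¹.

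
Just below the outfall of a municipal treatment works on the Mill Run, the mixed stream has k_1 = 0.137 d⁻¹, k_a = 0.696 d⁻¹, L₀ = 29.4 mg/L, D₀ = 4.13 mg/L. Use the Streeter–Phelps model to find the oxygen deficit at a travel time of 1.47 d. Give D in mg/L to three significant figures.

D ≈ 4.79 mg/L

k_1 L₀/(k_a−k_1) = 0.137×29.4/(0.696−0.137) = 4.028/0.5590 = 7.205 mg/L.
e^(−k_1 t) = e^(−0.137×1.470) = 0.8176; e^(−k_a t) = e^(−0.696×1.470) = 0.3595.
D = 7.205 × (0.8176 − 0.3595) + 4.13 × 0.3595 = 3.301 + 1.485 = 4.786 mg/L.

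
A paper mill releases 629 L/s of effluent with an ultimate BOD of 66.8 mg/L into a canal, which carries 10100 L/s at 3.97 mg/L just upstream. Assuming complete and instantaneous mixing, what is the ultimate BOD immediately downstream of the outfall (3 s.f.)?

Flow-weighted mixing: C = (Q_r C_r + Q_w C_w)/(Q_r + Q_w)
= (10100×3.97 + 629×66.8)/(10100 + 629) = 82110/10730 = 7.653 mg/L.

7.65 mg/L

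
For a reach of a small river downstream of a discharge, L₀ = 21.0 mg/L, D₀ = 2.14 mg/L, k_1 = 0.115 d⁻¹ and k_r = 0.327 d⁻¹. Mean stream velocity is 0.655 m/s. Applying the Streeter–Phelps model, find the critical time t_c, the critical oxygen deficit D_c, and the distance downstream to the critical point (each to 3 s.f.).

t_c ≈ 3.95 d; D_c ≈ 4.69 mg/L; x_c ≈ 223 km

t_c = [1/(k_r−k_1)] ln[(k_r/k_1)(1 − D₀(k_r−k_1)/(k_1 L₀))]
= [1/(0.327−0.115)] ln[(0.327/0.115)(1 − 2.14×0.2120/(0.115×21.0))]
= (1/0.2120) ln[2.843 × 0.8121] = 4.717 × ln(2.309) = 4.717 × 0.8369 = 3.948 d.
L(t_c) = L₀ e^(−k_1 t_c) = 21.0 × 0.6351 = 13.34 mg/L, and at the critical point k_r D_c = k_1 L, so D_c = (0.115/0.327) × 13.34 = 4.690 mg/L.
x_c = v t_c = 0.655 m/s × 3.948 d × 86400 s/d = 223400 m ≈ 223 km.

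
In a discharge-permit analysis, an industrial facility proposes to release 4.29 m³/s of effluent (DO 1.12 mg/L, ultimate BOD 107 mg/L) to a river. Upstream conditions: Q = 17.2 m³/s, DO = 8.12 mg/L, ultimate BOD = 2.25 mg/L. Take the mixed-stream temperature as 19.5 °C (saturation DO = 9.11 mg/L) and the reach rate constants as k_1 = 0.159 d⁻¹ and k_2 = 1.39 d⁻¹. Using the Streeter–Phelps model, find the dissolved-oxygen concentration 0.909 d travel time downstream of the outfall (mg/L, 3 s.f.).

DO ≈ 6.69 mg/L

Mixed DO = (17.2×8.12 + 4.29×1.12)/(17.2+4.29) = 144.5/21.49 = 6.723 mg/L.
Mixed L₀ = (17.2×2.25 + 4.29×107)/(21.49) = 497.7/21.49 = 23.16 mg/L.
Initial deficit D₀ = C_s − DO₀ = 9.11 − 6.723 = 2.387 mg/L.
D(0.909) = [0.159×23.16/(1.39−0.159)](e^(−0.159×0.909) − e^(−1.39×0.909)) + 2.387 e^(−1.39×0.909)
= 2.992 × (0.8654 − 0.2827) + 2.387 × 0.2827 = 2.418 mg/L.
DO = 9.11 − 2.418 = 6.692 mg/L.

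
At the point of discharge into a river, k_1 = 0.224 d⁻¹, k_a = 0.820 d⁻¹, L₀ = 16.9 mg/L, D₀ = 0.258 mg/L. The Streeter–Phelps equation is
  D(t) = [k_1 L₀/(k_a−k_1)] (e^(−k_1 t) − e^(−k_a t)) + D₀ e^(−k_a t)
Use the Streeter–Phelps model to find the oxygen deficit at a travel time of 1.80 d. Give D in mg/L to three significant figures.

D ≈ 2.85 mg/L

k_1 L₀/(k_a−k_1) = 0.224×16.9/(0.820−0.224) = 3.786/0.5960 = 6.352 mg/L.
e^(−k_1 t) = e^(−0.224×1.800) = 0.6682; e^(−k_a t) = e^(−0.820×1.800) = 0.2286.
D = 6.352 × (0.6682 − 0.2286) + 0.258 × 0.2286 = 2.792 + 0.05897 = 2.851 mg/L.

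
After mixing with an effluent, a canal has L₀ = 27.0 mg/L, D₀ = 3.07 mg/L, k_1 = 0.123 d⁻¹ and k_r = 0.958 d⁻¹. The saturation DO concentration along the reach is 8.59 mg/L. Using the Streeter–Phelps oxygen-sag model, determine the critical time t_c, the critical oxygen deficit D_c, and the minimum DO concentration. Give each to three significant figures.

t_c ≈ 0.688 d; D_c ≈ 3.19 mg/L; min DO ≈ 5.40 mg/L

At the critical point dD/dt = 0, so k_1 L₀ e^(−k_1 t) = k_r D. Substituting D(t) from the Streeter–Phelps equation and solving for t gives
t_c = ln[(k_r/k_1)(1 − D₀(k_r−k_1)/(k_1 L₀))] / (k_r−k_1).
Here k_r−k_1 = 0.8350 d⁻¹ and 1 − D₀(k_r−k_1)/(k_1 L₀) = 1 − 3.07×0.8350/(0.123×27.0) = 0.2281, so
t_c = ln(7.789 × 0.2281) / 0.8350 = 0.5747 / 0.8350 = 0.6883 d.
L(t_c) = L₀ e^(−k_1 t_c) = 27.0 × 0.9188 = 24.81 mg/L, and at the critical point k_r D_c = k_1 L, so D_c = (0.123/0.958) × 24.81 = 3.185 mg/L.
Minimum DO = C_s − D_c = 8.59 − 3.185 = 5.405 mg/L.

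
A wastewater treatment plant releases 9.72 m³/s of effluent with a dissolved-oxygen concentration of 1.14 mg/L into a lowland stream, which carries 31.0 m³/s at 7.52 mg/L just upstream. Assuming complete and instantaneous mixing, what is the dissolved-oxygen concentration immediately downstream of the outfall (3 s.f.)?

Flow-weighted mixing: C = (Q_r C_r + Q_w C_w)/(Q_r + Q_w)
= (31.0×7.52 + 9.72×1.14)/(31.0 + 9.72) = 244.2/40.72 = 5.997 mg/L.

6.00 mg/L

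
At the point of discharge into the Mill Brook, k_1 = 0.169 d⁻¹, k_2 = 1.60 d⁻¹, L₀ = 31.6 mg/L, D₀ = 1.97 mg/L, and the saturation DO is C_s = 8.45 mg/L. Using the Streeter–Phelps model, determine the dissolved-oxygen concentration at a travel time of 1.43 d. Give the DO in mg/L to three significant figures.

DO ≈ 5.70 mg/L

k_1 L₀/(k_2−k_1) = 0.169×31.6/(1.60−0.169) = 5.340/1.431 = 3.732 mg/L.
e^(−k_1 t) = e^(−0.169×1.430) = 0.7853; e^(−k_2 t) = e^(−1.60×1.430) = 0.1015.
D = 3.732 × (0.7853 − 0.1015) + 1.97 × 0.1015 = 2.552 + 0.1999 = 2.752 mg/L.
DO = C_s − D = 8.45 − 2.752 = 5.698 mg/L.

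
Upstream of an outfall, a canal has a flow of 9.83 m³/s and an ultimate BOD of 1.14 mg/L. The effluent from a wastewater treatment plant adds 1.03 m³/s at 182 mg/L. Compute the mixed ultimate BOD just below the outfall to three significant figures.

Flow-weighted mixing: C = (Q_r C_r + Q_w C_w)/(Q_r + Q_w)
= (9.83×1.14 + 1.03×182)/(9.83 + 1.03) = 198.7/10.86 = 18.29 mg/L.

18.3 mg/L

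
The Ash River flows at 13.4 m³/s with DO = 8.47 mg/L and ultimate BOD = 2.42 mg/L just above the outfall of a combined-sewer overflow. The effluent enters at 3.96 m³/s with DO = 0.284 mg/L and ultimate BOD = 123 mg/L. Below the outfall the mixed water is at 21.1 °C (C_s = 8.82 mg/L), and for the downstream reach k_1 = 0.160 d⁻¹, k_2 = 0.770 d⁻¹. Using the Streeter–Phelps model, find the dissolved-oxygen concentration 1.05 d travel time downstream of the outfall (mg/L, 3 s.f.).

DO ≈ 4.69 mg/L

Mixed DO = (13.4×8.47 + 3.96×0.284)/(13.4+3.96) = 114.6/17.36 = 6.603 mg/L.
Mixed L₀ = (13.4×2.42 + 3.96×123)/(17.36) = 519.5/17.36 = 29.93 mg/L.
Initial deficit D₀ = C_s − DO₀ = 8.82 − 6.603 = 2.217 mg/L.
D(1.05) = [0.160×29.93/(0.770−0.160)](e^(−0.160×1.05) − e^(−0.770×1.05)) + 2.217 e^(−0.770×1.05)
= 7.849 × (0.8454 − 0.4455) + 2.217 × 0.4455 = 4.126 mg/L.
DO = 8.82 − 4.126 = 4.694 mg/L.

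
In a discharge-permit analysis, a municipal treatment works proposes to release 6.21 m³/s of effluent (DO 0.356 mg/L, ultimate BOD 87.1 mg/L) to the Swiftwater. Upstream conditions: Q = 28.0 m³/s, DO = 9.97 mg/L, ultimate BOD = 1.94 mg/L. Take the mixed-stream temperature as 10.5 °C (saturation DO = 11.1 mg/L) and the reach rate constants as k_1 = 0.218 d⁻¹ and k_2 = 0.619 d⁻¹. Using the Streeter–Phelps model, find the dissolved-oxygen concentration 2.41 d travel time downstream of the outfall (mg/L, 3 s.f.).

Mixed DO = (28.0×9.97 + 6.21×0.356)/(28.0+6.21) = 281.4/34.21 = 8.225 mg/L.
Mixed L₀ = (28.0×1.94 + 6.21×87.1)/(34.21) = 595.2/34.21 = 17.40 mg/L.
Initial deficit D₀ = C_s − DO₀ = 11.1 − 8.225 = 2.875 mg/L.
D(2.41) = [0.218×17.40/(0.619−0.218)](e^(−0.218×2.41) − e^(−0.619×2.41)) + 2.875 e^(−0.619×2.41)
= 9.459 × (0.5913 − 0.2250) + 2.875 × 0.2250 = 4.112 mg/L.
DO = 11.1 − 4.112 = 6.988 mg/L.

DO ≈ 6.99 mg/L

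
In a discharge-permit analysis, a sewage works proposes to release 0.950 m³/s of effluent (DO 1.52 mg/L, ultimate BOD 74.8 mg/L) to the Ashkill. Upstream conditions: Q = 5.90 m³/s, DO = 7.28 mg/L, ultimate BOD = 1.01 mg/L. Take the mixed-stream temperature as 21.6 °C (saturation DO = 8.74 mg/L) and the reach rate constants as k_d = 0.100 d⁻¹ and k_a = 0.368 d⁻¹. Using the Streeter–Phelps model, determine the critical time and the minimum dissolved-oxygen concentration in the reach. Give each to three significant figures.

Mixed DO = (5.90×7.28 + 0.950×1.52)/(5.90+0.950) = 44.40/6.850 = 6.481 mg/L.
Mixed L₀ = (5.90×1.01 + 0.950×74.8)/(6.850) = 77.02/6.850 = 11.24 mg/L.
Initial deficit D₀ = C_s − DO₀ = 8.74 − 6.481 = 2.259 mg/L.
t_c = (1/0.2680) ln[(0.368/0.100)(1 − 2.259×0.2680/(0.100×11.24))] = 3.731 × ln(1.699) = 1.977 d.
D_c = (0.100/0.368) × 11.24 × e^(−0.100×1.977) = 0.2717 × 11.24 × 0.8206 = 2.507 mg/L.
Minimum DO = 8.74 − 2.507 = 6.233 mg/L.

t_c ≈ 1.98 d; minimum DO ≈ 6.23 mg/L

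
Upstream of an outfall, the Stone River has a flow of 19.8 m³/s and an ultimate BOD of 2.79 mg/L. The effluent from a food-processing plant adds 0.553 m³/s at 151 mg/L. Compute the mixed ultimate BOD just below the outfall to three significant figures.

6.82 mg/L

Flow-weighted mixing: C = (Q_r C_r + Q_w C_w)/(Q_r + Q_w)
= (19.8×2.79 + 0.553×151)/(19.8 + 0.553) = 138.7/20.35 = 6.817 mg/L.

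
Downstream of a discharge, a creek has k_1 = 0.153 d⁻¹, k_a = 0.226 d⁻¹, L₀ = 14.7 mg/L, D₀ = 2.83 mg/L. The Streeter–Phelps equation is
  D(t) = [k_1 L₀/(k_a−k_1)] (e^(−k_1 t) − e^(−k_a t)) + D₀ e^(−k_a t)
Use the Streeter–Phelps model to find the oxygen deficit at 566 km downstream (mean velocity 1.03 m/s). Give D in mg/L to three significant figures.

D ≈ 5.00 mg/L

Travel time t = x/v = 566 km / (1.03 m/s) = 566000 m / 1.03 m/s = 549500 s = 6.360 d.
k_1 L₀/(k_a−k_1) = 0.153×14.7/(0.226−0.153) = 2.249/0.07300 = 30.81 mg/L.
e^(−k_1 t) = e^(−0.153×6.360) = 0.3779; e^(−k_a t) = e^(−0.226×6.360) = 0.2375.
D = 30.81 × (0.3779 − 0.2375) + 2.83 × 0.2375 = 4.325 + 0.6723 = 4.997 mg/L.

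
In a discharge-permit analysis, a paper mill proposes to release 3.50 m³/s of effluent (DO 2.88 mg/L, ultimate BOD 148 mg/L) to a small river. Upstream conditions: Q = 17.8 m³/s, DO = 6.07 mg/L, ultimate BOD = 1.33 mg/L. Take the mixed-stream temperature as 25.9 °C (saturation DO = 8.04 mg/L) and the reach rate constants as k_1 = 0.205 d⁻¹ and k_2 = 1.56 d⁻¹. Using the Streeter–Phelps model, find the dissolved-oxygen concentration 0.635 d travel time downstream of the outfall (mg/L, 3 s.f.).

Mixed DO = (17.8×6.07 + 3.50×2.88)/(17.8+3.50) = 118.1/21.30 = 5.546 mg/L.
Mixed L₀ = (17.8×1.33 + 3.50×148)/(21.30) = 541.7/21.30 = 25.43 mg/L.
Initial deficit D₀ = C_s − DO₀ = 8.04 − 5.546 = 2.494 mg/L.
D(0.635) = [0.205×25.43/(1.56−0.205)](e^(−0.205×0.635) − e^(−1.56×0.635)) + 2.494 e^(−1.56×0.635)
= 3.847 × (0.8779 − 0.3714) + 2.494 × 0.3714 = 2.875 mg/L.
DO = 8.04 − 2.875 = 5.165 mg/L.

DO ≈ 5.16 mg/L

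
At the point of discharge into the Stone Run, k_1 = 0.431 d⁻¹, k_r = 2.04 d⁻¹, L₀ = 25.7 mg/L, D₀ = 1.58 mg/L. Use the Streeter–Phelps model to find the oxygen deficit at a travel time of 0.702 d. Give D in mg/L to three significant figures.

k_1 L₀/(k_r−k_1) = 0.431×25.7/(2.04−0.431) = 11.08/1.609 = 6.884 mg/L.
e^(−k_1 t) = e^(−0.431×0.7020) = 0.7389; e^(−k_r t) = e^(−2.04×0.7020) = 0.2388.
D = 6.884 × (0.7389 − 0.2388) + 1.58 × 0.2388 = 3.443 + 0.3773 = 3.820 mg/L.

D ≈ 3.82 mg/L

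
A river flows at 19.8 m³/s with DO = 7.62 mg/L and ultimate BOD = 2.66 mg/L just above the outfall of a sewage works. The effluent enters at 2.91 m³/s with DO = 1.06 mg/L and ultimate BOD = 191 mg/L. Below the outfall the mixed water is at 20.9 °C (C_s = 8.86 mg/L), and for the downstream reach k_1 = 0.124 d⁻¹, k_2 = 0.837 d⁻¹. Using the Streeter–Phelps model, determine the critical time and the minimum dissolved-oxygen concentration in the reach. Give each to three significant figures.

t_c ≈ 1.85 d; minimum DO ≈ 5.70 mg/L

Mixed DO = (19.8×7.62 + 2.91×1.06)/(19.8+2.91) = 154.0/22.71 = 6.779 mg/L.
Mixed L₀ = (19.8×2.66 + 2.91×191)/(22.71) = 608.5/22.71 = 26.79 mg/L.
Initial deficit D₀ = C_s − DO₀ = 8.86 − 6.779 = 2.081 mg/L.
t_c = (1/0.7130) ln[(0.837/0.124)(1 − 2.081×0.7130/(0.124×26.79))] = 1.403 × ln(3.736) = 1.849 d.
D_c = (0.124/0.837) × 26.79 × e^(−0.124×1.849) = 0.1481 × 26.79 × 0.7951 = 3.156 mg/L.
Minimum DO = 8.86 − 3.156 = 5.704 mg/L.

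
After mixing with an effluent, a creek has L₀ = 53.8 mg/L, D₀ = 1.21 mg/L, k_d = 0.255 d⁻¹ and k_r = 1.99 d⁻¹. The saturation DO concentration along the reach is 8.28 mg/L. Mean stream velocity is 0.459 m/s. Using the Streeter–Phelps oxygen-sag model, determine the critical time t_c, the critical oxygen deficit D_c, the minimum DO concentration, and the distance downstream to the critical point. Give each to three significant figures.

t_c ≈ 1.09 d; D_c ≈ 5.22 mg/L; min DO ≈ 3.06 mg/L; x_c ≈ 43.2 km

t_c = [1/(k_r−k_d)] ln[(k_r/k_d)(1 − D₀(k_r−k_d)/(k_d L₀))]
= [1/(1.99−0.255)] ln[(1.99/0.255)(1 − 1.21×1.735/(0.255×53.8))]
= (1/1.735) ln[7.804 × 0.8470] = 0.5764 × ln(6.610) = 0.5764 × 1.889 = 1.088 d.
L(t_c) = L₀ e^(−k_d t_c) = 53.8 × 0.7576 = 40.76 mg/L, and at the critical point k_r D_c = k_d L, so D_c = (0.255/1.99) × 40.76 = 5.223 mg/L.
Minimum DO = C_s − D_c = 8.28 − 5.223 = 3.057 mg/L.
x_c = v t_c = 0.459 m/s × 1.088 d × 86400 s/d = 43170 m ≈ 43.2 km.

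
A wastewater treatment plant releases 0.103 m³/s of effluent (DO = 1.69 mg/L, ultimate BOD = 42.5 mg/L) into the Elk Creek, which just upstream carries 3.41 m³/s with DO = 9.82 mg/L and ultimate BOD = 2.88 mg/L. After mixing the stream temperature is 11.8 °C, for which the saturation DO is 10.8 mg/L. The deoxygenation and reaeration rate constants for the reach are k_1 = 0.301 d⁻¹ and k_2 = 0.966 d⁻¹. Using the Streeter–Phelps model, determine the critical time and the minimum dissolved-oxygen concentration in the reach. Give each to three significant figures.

t_c ≈ 0.104 d; minimum DO ≈ 9.58 mg/L

Mixed DO = (3.41×9.82 + 0.103×1.69)/(3.41+0.103) = 33.66/3.513 = 9.582 mg/L.
Mixed L₀ = (3.41×2.88 + 0.103×42.5)/(3.513) = 14.20/3.513 = 4.042 mg/L.
Initial deficit D₀ = C_s − DO₀ = 10.8 − 9.582 = 1.218 mg/L.
t_c = (1/0.6650) ln[(0.966/0.301)(1 − 1.218×0.6650/(0.301×4.042))] = 1.504 × ln(1.072) = 0.1044 d.
D_c = (0.301/0.966) × 4.042 × e^(−0.301×0.1044) = 0.3116 × 4.042 × 0.9691 = 1.220 mg/L.
Minimum DO = 10.8 − 1.220 = 9.580 mg/L.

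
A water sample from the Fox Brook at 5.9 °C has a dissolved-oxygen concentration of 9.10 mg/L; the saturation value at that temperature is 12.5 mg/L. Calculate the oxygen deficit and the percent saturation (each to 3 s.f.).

D ≈ 3.40 mg/L; 72.8 % saturation

D = C_s − C = 12.5 − 9.10 = 3.40 mg/L.
% saturation = 9.10/12.5 × 100 = 72.8 %.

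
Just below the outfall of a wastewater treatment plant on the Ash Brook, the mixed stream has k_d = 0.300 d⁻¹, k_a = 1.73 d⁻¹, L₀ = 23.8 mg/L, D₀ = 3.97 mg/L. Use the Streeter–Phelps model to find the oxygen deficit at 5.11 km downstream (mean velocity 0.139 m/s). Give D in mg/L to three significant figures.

Travel time t = x/v = 5.11 km / (0.139 m/s) = 5110 m / 0.139 m/s = 36760 s = 0.4255 d.
k_d L₀/(k_a−k_d) = 0.300×23.8/(1.73−0.300) = 7.140/1.430 = 4.993 mg/L.
e^(−k_d t) = e^(−0.300×0.4255) = 0.8802; e^(−k_a t) = e^(−1.73×0.4255) = 0.4790.
D = 4.993 × (0.8802 − 0.4790) + 3.97 × 0.4790 = 2.003 + 1.902 = 3.905 mg/L.

D ≈ 3.90 mg/L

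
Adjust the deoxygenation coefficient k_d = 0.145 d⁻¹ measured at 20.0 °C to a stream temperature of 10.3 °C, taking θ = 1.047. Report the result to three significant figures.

k_d(T₂) = k_d(T₁) · θ^(T₂−T₁) = 0.145 × 1.047^(10.3−20.0)
= 0.145 × 1.047^-9.70 = 0.145 × 0.6405 = 0.09287 d⁻¹.

k_d ≈ 0.0929 d⁻¹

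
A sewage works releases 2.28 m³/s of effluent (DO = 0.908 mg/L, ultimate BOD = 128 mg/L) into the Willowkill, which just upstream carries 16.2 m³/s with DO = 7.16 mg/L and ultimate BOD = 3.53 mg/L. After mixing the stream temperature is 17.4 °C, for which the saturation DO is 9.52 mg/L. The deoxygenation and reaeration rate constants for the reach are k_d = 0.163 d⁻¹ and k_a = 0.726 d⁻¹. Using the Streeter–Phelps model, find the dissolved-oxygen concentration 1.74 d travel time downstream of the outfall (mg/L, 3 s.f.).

DO ≈ 6.06 mg/L

Mixed DO = (16.2×7.16 + 2.28×0.908)/(16.2+2.28) = 118.1/18.48 = 6.389 mg/L.
Mixed L₀ = (16.2×3.53 + 2.28×128)/(18.48) = 349.0/18.48 = 18.89 mg/L.
Initial deficit D₀ = C_s − DO₀ = 9.52 − 6.389 = 3.131 mg/L.
D(1.74) = [0.163×18.89/(0.726−0.163)](e^(−0.163×1.74) − e^(−0.726×1.74)) + 3.131 e^(−0.726×1.74)
= 5.468 × (0.7531 − 0.2827) + 3.131 × 0.2827 = 3.457 mg/L.
DO = 9.52 − 3.457 = 6.063 mg/L.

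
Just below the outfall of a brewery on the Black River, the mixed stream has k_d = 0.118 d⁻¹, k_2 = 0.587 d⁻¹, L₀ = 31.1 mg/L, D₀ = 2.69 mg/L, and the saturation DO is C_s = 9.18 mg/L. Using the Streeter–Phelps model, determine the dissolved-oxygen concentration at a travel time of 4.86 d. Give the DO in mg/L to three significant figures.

DO ≈ 5.07 mg/L

k_d L₀/(k_2−k_d) = 0.118×31.1/(0.587−0.118) = 3.670/0.4690 = 7.825 mg/L.
e^(−k_d t) = e^(−0.118×4.860) = 0.5636; e^(−k_2 t) = e^(−0.587×4.860) = 0.05768.
D = 7.825 × (0.5636 − 0.05768) + 2.69 × 0.05768 = 3.958 + 0.1552 = 4.114 mg/L.
DO = C_s − D = 9.18 − 4.114 = 5.066 mg/L.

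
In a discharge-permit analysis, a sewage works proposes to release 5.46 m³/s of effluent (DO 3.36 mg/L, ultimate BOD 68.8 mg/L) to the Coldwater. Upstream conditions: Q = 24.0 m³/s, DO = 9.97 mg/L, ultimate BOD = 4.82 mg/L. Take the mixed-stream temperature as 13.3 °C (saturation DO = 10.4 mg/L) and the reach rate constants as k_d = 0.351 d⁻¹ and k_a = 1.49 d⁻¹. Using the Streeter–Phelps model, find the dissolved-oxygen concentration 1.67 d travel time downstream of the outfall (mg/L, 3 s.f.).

Mixed DO = (24.0×9.97 + 5.46×3.36)/(24.0+5.46) = 257.6/29.46 = 8.745 mg/L.
Mixed L₀ = (24.0×4.82 + 5.46×68.8)/(29.46) = 491.3/29.46 = 16.68 mg/L.
Initial deficit D₀ = C_s − DO₀ = 10.4 − 8.745 = 1.655 mg/L.
D(1.67) = [0.351×16.68/(1.49−0.351)](e^(−0.351×1.67) − e^(−1.49×1.67)) + 1.655 e^(−1.49×1.67)
= 5.140 × (0.5565 − 0.08305) + 1.655 × 0.08305 = 2.571 mg/L.
DO = 10.4 − 2.571 = 7.829 mg/L.

DO ≈ 7.83 mg/L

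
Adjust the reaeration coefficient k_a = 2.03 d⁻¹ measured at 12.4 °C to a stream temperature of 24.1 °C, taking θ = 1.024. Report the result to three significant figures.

k_a ≈ 2.68 d⁻¹

k_a(T₂) = k_a(T₁) · θ^(T₂−T₁) = 2.03 × 1.024^(24.1−12.4)
= 2.03 × 1.024^11.7 = 2.03 × 1.320 = 2.679 d⁻¹.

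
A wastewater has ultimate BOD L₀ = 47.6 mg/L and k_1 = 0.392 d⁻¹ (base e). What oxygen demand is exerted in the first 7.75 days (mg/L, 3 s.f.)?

y_t = L₀(1 − e^(−k_1 t)) = 47.6 × (1 − e^(−0.392×7.75))
= 47.6 × (1 − 0.04793) = 47.6 × 0.9521 = 45.32 mg/L.

y ≈ 45.3 mg/L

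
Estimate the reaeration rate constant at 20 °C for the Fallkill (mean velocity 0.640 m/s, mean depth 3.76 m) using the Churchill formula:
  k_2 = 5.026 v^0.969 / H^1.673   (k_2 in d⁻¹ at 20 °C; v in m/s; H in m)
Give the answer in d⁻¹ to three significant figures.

k_2 = 5.026 × 0.640^0.969 / 3.76^1.673 = 5.026 × 0.6489 / 9.168 = 0.3557 d⁻¹.

k_2 ≈ 0.356 d⁻¹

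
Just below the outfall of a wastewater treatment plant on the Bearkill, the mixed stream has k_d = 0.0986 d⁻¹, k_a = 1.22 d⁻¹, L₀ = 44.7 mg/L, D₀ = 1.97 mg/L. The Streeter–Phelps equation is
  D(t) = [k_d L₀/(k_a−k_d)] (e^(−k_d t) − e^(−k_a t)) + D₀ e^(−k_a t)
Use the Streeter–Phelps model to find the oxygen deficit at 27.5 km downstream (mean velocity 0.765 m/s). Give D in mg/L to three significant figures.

Travel time t = x/v = 27.5 km / (0.765 m/s) = 27500 m / 0.765 m/s = 35950 s = 0.4161 d.
k_d L₀/(k_a−k_d) = 0.0986×44.7/(1.22−0.0986) = 4.407/1.121 = 3.930 mg/L.
e^(−k_d t) = e^(−0.0986×0.4161) = 0.9598; e^(−k_a t) = e^(−1.22×0.4161) = 0.6019.
D = 3.930 × (0.9598 − 0.6019) + 1.97 × 0.6019 = 1.407 + 1.186 = 2.592 mg/L.

D ≈ 2.59 mg/L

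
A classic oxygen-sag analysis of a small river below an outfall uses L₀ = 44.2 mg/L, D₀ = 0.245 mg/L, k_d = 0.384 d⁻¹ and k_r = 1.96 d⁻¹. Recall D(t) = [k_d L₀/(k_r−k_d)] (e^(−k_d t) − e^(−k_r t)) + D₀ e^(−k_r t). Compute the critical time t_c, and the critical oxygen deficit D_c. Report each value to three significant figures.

t_c = [1/(k_r−k_d)] ln[(k_r/k_d)(1 − D₀(k_r−k_d)/(k_d L₀))]
= [1/(1.96−0.384)] ln[(1.96/0.384)(1 − 0.245×1.576/(0.384×44.2))]
= (1/1.576) ln[5.104 × 0.9773] = 0.6345 × ln(4.988) = 0.6345 × 1.607 = 1.020 d.
D_c = (k_d/k_r) L₀ e^(−k_d t_c) = (0.384/1.96) × 44.2 × e^(−0.384×1.020) = 0.1959 × 44.2 × 0.6760 = 5.854 mg/L.

t_c ≈ 1.02 d; D_c ≈ 5.85 mg/L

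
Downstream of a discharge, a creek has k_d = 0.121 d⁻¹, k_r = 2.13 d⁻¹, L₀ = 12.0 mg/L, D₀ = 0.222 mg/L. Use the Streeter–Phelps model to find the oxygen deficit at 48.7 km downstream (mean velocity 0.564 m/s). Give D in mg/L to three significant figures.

Travel time t = x/v = 48.7 km / (0.564 m/s) = 48700 m / 0.564 m/s = 86350 s = 0.9994 d.
k_d L₀/(k_r−k_d) = 0.121×12.0/(2.13−0.121) = 1.452/2.009 = 0.7227 mg/L.
e^(−k_d t) = e^(−0.121×0.9994) = 0.8861; e^(−k_r t) = e^(−2.13×0.9994) = 0.1190.
D = 0.7227 × (0.8861 − 0.1190) + 0.222 × 0.1190 = 0.5544 + 0.02642 = 0.5808 mg/L.

D ≈ 0.581 mg/L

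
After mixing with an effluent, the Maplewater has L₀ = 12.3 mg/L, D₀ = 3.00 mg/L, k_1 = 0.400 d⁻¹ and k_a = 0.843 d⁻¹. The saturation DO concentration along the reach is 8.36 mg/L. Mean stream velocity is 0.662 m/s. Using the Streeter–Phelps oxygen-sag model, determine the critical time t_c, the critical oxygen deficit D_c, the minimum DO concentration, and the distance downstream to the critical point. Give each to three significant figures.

With k_a/k_1 = 2.107 and 1 − D₀(k_a−k_1)/(k_1 L₀) = 0.7299,
t_c = ln(2.107 × 0.7299) / (0.843 − 0.400) = ln(1.538) / 0.4430 = 0.4306/0.4430 = 0.9721 d.
D_c = (k_1/k_a) L₀ e^(−k_1 t_c) = (0.400/0.843) × 12.3 × e^(−0.400×0.9721) = 0.4745 × 12.3 × 0.6779 = 3.956 mg/L.
Minimum DO = C_s − D_c = 8.36 − 3.956 = 4.404 mg/L.
x_c = v t_c = 0.662 m/s × 0.9721 d × 86400 s/d = 55600 m ≈ 55.6 km.

t_c ≈ 0.972 d; D_c ≈ 3.96 mg/L; min DO ≈ 4.40 mg/L; x_c ≈ 55.6 km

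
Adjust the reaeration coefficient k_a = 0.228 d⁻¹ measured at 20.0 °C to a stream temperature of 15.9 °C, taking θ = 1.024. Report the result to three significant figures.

k_a ≈ 0.207 d⁻¹

k_a(T₂) = k_a(T₁) · θ^(T₂−T₁) = 0.228 × 1.024^(15.9−20.0)
= 0.228 × 1.024^-4.10 = 0.228 × 0.9073 = 0.2069 d⁻¹.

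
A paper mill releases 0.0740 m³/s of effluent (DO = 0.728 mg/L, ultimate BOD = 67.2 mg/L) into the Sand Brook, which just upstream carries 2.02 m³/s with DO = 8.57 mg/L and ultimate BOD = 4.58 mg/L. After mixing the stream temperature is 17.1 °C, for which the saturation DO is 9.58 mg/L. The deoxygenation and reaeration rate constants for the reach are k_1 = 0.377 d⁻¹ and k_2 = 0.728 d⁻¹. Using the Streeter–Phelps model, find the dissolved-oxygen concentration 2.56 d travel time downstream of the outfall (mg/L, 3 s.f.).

Mixed DO = (2.02×8.57 + 0.0740×0.728)/(2.02+0.0740) = 17.37/2.094 = 8.293 mg/L.
Mixed L₀ = (2.02×4.58 + 0.0740×67.2)/(2.094) = 14.22/2.094 = 6.793 mg/L.
Initial deficit D₀ = C_s − DO₀ = 9.58 − 8.293 = 1.287 mg/L.
D(2.56) = [0.377×6.793/(0.728−0.377)](e^(−0.377×2.56) − e^(−0.728×2.56)) + 1.287 e^(−0.728×2.56)
= 7.296 × (0.3809 − 0.1551) + 1.287 × 0.1551 = 1.847 mg/L.
DO = 9.58 − 1.847 = 7.733 mg/L.

DO ≈ 7.73 mg/L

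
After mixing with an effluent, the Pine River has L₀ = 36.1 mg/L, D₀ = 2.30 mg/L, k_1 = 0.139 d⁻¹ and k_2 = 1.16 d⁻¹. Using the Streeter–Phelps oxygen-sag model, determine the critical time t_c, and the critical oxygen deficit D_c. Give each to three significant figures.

t_c = [1/(k_2−k_1)] ln[(k_2/k_1)(1 − D₀(k_2−k_1)/(k_1 L₀))]
= [1/(1.16−0.139)] ln[(1.16/0.139)(1 − 2.30×1.021/(0.139×36.1))]
= (1/1.021) ln[8.345 × 0.5320] = 0.9794 × ln(4.440) = 0.9794 × 1.491 = 1.460 d.
D_c = (k_1/k_2) L₀ e^(−k_1 t_c) = (0.139/1.16) × 36.1 × e^(−0.139×1.460) = 0.1198 × 36.1 × 0.8163 = 3.531 mg/L.

t_c ≈ 1.46 d; D_c ≈ 3.53 mg/L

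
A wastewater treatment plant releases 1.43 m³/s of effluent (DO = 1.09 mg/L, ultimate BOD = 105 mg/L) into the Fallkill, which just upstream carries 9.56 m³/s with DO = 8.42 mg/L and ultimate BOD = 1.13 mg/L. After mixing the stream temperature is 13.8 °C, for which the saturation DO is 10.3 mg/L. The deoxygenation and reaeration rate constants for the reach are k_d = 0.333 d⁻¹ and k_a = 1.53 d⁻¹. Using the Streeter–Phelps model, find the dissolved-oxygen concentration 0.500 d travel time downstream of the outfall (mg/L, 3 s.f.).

Mixed DO = (9.56×8.42 + 1.43×1.09)/(9.56+1.43) = 82.05/10.99 = 7.466 mg/L.
Mixed L₀ = (9.56×1.13 + 1.43×105)/(10.99) = 161.0/10.99 = 14.65 mg/L.
Initial deficit D₀ = C_s − DO₀ = 10.3 − 7.466 = 2.834 mg/L.
D(0.500) = [0.333×14.65/(1.53−0.333)](e^(−0.333×0.500) − e^(−1.53×0.500)) + 2.834 e^(−1.53×0.500)
= 4.074 × (0.8466 − 0.4653) + 2.834 × 0.4653 = 2.872 mg/L.
DO = 10.3 − 2.872 = 7.428 mg/L.

DO ≈ 7.43 mg/L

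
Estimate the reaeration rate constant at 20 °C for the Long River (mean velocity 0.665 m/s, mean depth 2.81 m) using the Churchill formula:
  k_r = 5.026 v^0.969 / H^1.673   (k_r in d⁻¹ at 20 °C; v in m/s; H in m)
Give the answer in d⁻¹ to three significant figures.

k_r = 5.026 × 0.665^0.969 / 2.81^1.673 = 5.026 × 0.6735 / 5.632 = 0.6010 d⁻¹.

k_r ≈ 0.601 d⁻¹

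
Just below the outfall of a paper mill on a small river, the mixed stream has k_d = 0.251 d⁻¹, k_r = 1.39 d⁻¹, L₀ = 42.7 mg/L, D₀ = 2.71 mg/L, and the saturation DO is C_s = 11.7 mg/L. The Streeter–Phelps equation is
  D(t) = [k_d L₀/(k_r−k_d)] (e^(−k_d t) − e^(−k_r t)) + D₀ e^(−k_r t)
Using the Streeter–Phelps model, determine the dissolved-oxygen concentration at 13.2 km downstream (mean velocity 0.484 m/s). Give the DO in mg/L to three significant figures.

DO ≈ 7.33 mg/L

Travel time t = x/v = 13.2 km / (0.484 m/s) = 13200 m / 0.484 m/s = 27270 s = 0.3157 d.
k_d L₀/(k_r−k_d) = 0.251×42.7/(1.39−0.251) = 10.72/1.139 = 9.410 mg/L.
e^(−k_d t) = e^(−0.251×0.3157) = 0.9238; e^(−k_r t) = e^(−1.39×0.3157) = 0.6448.
D = 9.410 × (0.9238 − 0.6448) + 2.71 × 0.6448 = 2.625 + 1.747 = 4.373 mg/L.
DO = C_s − D = 11.7 − 4.373 = 7.327 mg/L.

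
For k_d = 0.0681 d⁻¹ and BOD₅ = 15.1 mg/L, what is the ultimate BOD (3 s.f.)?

BOD₅ = L₀(1 − e^(−5k_d)) ⇒ L₀ = BOD₅ / (1 − e^(−5×0.0681))
= 15.1 / (1 − 0.7114) = 15.1 / 0.2886 = 52.32 mg/L.

L₀ ≈ 52.3 mg/L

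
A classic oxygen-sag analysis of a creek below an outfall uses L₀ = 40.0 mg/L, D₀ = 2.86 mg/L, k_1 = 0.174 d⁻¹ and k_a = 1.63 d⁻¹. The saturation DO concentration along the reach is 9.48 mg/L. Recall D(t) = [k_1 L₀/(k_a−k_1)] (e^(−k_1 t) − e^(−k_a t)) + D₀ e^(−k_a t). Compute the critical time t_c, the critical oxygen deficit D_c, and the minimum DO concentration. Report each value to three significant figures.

With k_a/k_1 = 9.368 and 1 − D₀(k_a−k_1)/(k_1 L₀) = 0.4017,
t_c = ln(9.368 × 0.4017) / (1.63 − 0.174) = ln(3.763) / 1.456 = 1.325/1.456 = 0.9102 d.
D_c = (k_1/k_a) L₀ e^(−k_1 t_c) = (0.174/1.63) × 40.0 × e^(−0.174×0.9102) = 0.1067 × 40.0 × 0.8535 = 3.645 mg/L.
Minimum DO = C_s − D_c = 9.48 − 3.645 = 5.835 mg/L.

t_c ≈ 0.910 d; D_c ≈ 3.64 mg/L; min DO ≈ 5.84 mg/L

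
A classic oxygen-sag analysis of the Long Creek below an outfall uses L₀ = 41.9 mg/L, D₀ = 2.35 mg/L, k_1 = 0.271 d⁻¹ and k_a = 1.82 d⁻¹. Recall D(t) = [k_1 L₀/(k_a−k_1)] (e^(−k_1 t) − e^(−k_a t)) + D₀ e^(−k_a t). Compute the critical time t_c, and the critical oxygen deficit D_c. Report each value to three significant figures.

t_c = [1/(k_a−k_1)] ln[(k_a/k_1)(1 − D₀(k_a−k_1)/(k_1 L₀))]
= [1/(1.82−0.271)] ln[(1.82/0.271)(1 − 2.35×1.549/(0.271×41.9))]
= (1/1.549) ln[6.716 × 0.6794] = 0.6456 × ln(4.563) = 0.6456 × 1.518 = 0.9800 d.
L(t_c) = L₀ e^(−k_1 t_c) = 41.9 × 0.7668 = 32.13 mg/L, and at the critical point k_a D_c = k_1 L, so D_c = (0.271/1.82) × 32.13 = 4.784 mg/L.

t_c ≈ 0.980 d; D_c ≈ 4.78 mg/L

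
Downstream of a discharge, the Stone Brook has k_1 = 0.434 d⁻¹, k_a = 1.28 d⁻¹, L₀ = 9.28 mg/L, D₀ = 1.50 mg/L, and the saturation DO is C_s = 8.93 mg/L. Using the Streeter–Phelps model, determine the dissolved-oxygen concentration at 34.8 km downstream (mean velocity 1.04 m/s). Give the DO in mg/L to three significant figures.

DO ≈ 6.89 mg/L

Travel time t = x/v = 34.8 km / (1.04 m/s) = 34800 m / 1.04 m/s = 33460 s = 0.3873 d.
k_1 L₀/(k_a−k_1) = 0.434×9.28/(1.28−0.434) = 4.028/0.8460 = 4.761 mg/L.
e^(−k_1 t) = e^(−0.434×0.3873) = 0.8453; e^(−k_a t) = e^(−1.28×0.3873) = 0.6091.
D = 4.761 × (0.8453 − 0.6091) + 1.50 × 0.6091 = 1.124 + 0.9137 = 2.038 mg/L.
DO = C_s − D = 8.93 − 2.038 = 6.892 mg/L.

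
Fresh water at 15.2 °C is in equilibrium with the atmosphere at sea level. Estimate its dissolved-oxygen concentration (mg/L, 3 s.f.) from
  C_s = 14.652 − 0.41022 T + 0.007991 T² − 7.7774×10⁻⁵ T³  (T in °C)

C_s ≈ 9.99 mg/L

C_s = 14.652 − 0.41022×15.2 + 0.007991×15.2² − 7.7774×10⁻⁵×15.2³ = 9.990 mg/L.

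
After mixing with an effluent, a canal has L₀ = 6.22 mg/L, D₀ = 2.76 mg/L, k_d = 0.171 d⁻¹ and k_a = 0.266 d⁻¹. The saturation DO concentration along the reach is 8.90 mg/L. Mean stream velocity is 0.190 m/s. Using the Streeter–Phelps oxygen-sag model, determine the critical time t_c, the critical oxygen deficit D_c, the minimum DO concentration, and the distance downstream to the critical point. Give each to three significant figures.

t_c ≈ 1.67 d; D_c ≈ 3.00 mg/L; min DO ≈ 5.90 mg/L; x_c ≈ 27.4 km

At the critical point dD/dt = 0, so k_d L₀ e^(−k_d t) = k_a D. Substituting D(t) from the Streeter–Phelps equation and solving for t gives
t_c = ln[(k_a/k_d)(1 − D₀(k_a−k_d)/(k_d L₀))] / (k_a−k_d).
Here k_a−k_d = 0.09500 d⁻¹ and 1 − D₀(k_a−k_d)/(k_d L₀) = 1 − 2.76×0.09500/(0.171×6.22) = 0.7535, so
t_c = ln(1.556 × 0.7535) / 0.09500 = 0.1588 / 0.09500 = 1.671 d.
L(t_c) = L₀ e^(−k_d t_c) = 6.22 × 0.7514 = 4.674 mg/L, and at the critical point k_a D_c = k_d L, so D_c = (0.171/0.266) × 4.674 = 3.005 mg/L.
Minimum DO = C_s − D_c = 8.90 − 3.005 = 5.895 mg/L.
x_c = v t_c = 0.190 m/s × 1.671 d × 86400 s/d = 27440 m ≈ 27.4 km.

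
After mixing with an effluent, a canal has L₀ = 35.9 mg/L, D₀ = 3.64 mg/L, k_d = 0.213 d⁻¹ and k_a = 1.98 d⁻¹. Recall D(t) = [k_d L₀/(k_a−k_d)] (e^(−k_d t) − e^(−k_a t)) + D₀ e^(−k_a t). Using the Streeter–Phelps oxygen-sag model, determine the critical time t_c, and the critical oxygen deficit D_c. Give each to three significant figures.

At the critical point dD/dt = 0, so k_d L₀ e^(−k_d t) = k_a D. Substituting D(t) from the Streeter–Phelps equation and solving for t gives
t_c = ln[(k_a/k_d)(1 − D₀(k_a−k_d)/(k_d L₀))] / (k_a−k_d).
Here k_a−k_d = 1.767 d⁻¹ and 1 − D₀(k_a−k_d)/(k_d L₀) = 1 − 3.64×1.767/(0.213×35.9) = 0.1589, so
t_c = ln(9.296 × 0.1589) / 1.767 = 0.3899 / 1.767 = 0.2206 d.
L(t_c) = L₀ e^(−k_d t_c) = 35.9 × 0.9541 = 34.25 mg/L, and at the critical point k_a D_c = k_d L, so D_c = (0.213/1.98) × 34.25 = 3.685 mg/L.

t_c ≈ 0.221 d; D_c ≈ 3.68 mg/L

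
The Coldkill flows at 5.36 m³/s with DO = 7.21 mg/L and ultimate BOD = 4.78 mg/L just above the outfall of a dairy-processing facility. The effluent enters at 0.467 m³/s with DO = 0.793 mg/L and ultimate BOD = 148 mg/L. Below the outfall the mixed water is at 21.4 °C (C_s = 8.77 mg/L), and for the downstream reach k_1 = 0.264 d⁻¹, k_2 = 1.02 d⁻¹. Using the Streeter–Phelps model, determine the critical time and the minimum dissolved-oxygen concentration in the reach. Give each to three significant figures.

Mixed DO = (5.36×7.21 + 0.467×0.793)/(5.36+0.467) = 39.02/5.827 = 6.696 mg/L.
Mixed L₀ = (5.36×4.78 + 0.467×148)/(5.827) = 94.74/5.827 = 16.26 mg/L.
Initial deficit D₀ = C_s − DO₀ = 8.77 − 6.696 = 2.074 mg/L.
t_c = (1/0.7560) ln[(1.02/0.264)(1 − 2.074×0.7560/(0.264×16.26))] = 1.323 × ln(2.452) = 1.186 d.
D_c = (0.264/1.02) × 16.26 × e^(−0.264×1.186) = 0.2588 × 16.26 × 0.7311 = 3.076 mg/L.
Minimum DO = 8.77 − 3.076 = 5.694 mg/L.

t_c ≈ 1.19 d; minimum DO ≈ 5.69 mg/L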